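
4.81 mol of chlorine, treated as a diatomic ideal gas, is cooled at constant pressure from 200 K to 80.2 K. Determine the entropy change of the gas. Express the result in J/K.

At constant pressure, ΔS = nC_p ln(T₂/T₁) with C_p = 7R/2 = 29.1 J mol⁻¹ K⁻¹.
ΔS = 4.81 × 29.1 × ln(80.2/200) = -128 J/K.

ΔS = -128 J/K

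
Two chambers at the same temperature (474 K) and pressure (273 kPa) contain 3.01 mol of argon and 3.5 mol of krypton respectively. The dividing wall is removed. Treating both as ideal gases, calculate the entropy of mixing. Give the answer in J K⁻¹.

Mole fractions: x_A = 3.01/6.51 = 0.462, x_B = 0.538.
ΔS_mix = −R(n_A ln x_A + n_B ln x_B) = −8.314 × (3.01 ln 0.462 + 3.5 ln 0.538) = 37.4 J/K.

ΔS_mix = 37.4 J/K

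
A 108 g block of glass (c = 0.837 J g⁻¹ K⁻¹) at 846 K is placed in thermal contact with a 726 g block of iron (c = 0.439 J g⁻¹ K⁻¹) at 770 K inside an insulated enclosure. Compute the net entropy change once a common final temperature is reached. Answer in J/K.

Energy balance: T_f = (m₁c₁T₁ + m₂c₂T₂)/(m₁c₁ + m₂c₂) = 786.79 K.
ΔS₁ = m₁c₁ ln(T_f/T₁) = 90.396 × ln(786.79/846) = -6.559 J/K.
ΔS₂ = m₂c₂ ln(T_f/T₂) = 318.714 × ln(786.79/770) = 6.876 J/K.
ΔS_total = -6.559 + 6.876 = 0.317 J/K.

ΔS_total = 0.317 J/K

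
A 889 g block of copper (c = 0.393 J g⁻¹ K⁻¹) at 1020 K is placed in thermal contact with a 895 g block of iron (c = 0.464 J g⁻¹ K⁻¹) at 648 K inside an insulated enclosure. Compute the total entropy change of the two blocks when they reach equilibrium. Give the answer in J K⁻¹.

Energy balance: T_f = (m₁c₁T₁ + m₂c₂T₂)/(m₁c₁ + m₂c₂) = 817.97 K.
ΔS₁ = m₁c₁ ln(T_f/T₁) = 349.377 × ln(817.97/1020) = -77.12 J/K.
ΔS₂ = m₂c₂ ln(T_f/T₂) = 415.28 × ln(817.97/648) = 96.73 J/K.
ΔS_total = -77.12 + 96.73 = 19.6 J/K.

ΔS_total = 19.6 J/K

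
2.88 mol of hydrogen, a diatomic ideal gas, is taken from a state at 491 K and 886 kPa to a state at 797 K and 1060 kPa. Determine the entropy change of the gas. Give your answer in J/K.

ΔS = 36.3 J/K

ΔS = nC_p ln(T₂/T₁) − nR ln(P₂/P₁), with C_p = 7R/2 = 29.1 J mol⁻¹ K⁻¹ for a diatomic ideal gas.
ΔS = 2.88 × [29.1 × ln(797/491) − 8.314 × ln(1060/886)] = 36.3 J/K.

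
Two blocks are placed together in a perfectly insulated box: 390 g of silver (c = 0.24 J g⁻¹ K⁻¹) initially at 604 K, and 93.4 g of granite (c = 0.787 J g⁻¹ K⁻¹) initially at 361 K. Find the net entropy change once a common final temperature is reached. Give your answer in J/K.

ΔS_total = 5.29 J/K

Energy balance: T_f = (m₁c₁T₁ + m₂c₂T₂)/(m₁c₁ + m₂c₂) = 497.11 K.
ΔS₁ = m₁c₁ ln(T_f/T₁) = 93.6 × ln(497.11/604) = -18.23 J/K.
ΔS₂ = m₂c₂ ln(T_f/T₂) = 73.5058 × ln(497.11/361) = 23.52 J/K.
ΔS_total = -18.23 + 23.52 = 5.29 J/K.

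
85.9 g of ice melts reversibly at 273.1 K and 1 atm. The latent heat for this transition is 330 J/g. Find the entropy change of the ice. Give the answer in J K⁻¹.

Heat absorbed by the substance: Q = mL = 85.9 × 330 = 28347 J.
At constant T, ΔS = Q_rev/T = 28347 / 273.1 = 104 J/K.

ΔS = 104 J/K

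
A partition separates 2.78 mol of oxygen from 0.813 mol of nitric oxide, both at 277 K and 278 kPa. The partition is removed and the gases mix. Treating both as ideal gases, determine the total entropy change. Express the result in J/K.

ΔS_mix = 16 J/K

Mole fractions: x_A = 2.78/3.59 = 0.774, x_B = 0.226.
ΔS_mix = −R(n_A ln x_A + n_B ln x_B) = −8.314 × (2.78 ln 0.774 + 0.813 ln 0.226) = 16 J/K.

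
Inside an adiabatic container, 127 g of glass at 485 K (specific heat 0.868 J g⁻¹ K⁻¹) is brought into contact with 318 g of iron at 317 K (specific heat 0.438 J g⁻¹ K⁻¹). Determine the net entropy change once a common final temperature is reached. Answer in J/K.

ΔS_total = 5.61 J/K

Energy balance: T_f = (m₁c₁T₁ + m₂c₂T₂)/(m₁c₁ + m₂c₂) = 391.22 K.
ΔS₁ = m₁c₁ ln(T_f/T₁) = 110.236 × ln(391.22/485) = -23.69 J/K.
ΔS₂ = m₂c₂ ln(T_f/T₂) = 139.284 × ln(391.22/317) = 29.3 J/K.
ΔS_total = -23.69 + 29.3 = 5.61 J/K.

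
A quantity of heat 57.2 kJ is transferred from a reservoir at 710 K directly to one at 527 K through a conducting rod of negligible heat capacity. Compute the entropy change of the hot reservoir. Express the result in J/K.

The hot reservoir loses heat Q, so ΔS_hot = −Q/T_H = −57200/710 = -80.6 J/K.

ΔS_hot = -80.6 J/K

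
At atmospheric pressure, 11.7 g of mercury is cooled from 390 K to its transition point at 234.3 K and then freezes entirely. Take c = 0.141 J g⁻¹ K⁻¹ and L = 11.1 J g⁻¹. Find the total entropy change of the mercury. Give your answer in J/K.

Cooling step: ΔS₁ = m c ln(T_tr/T_i) = 11.7 × 0.141 × ln(234.3/390) = -0.8406 J/K.
Phase change: ΔS₂ = −mL/T_tr = −11.7 × 11.1 / 234.3 = -0.5543 J/K.
ΔS_total = (-0.8406) + (-0.5543) = -1.39 J/K.

ΔS = -1.39 J/K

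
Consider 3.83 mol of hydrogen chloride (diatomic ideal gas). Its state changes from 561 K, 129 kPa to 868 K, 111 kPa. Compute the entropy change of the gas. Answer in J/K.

ΔS = 53.4 J/K

ΔS = nC_p ln(T₂/T₁) − nR ln(P₂/P₁), with C_p = 7R/2 = 29.1 J mol⁻¹ K⁻¹ for a diatomic ideal gas.
ΔS = 3.83 × [29.1 × ln(868/561) − 8.314 × ln(111/129)] = 53.4 J/K.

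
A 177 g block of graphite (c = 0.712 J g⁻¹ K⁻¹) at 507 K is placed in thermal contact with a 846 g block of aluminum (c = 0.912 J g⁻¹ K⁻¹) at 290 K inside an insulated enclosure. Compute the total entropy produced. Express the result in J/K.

Energy balance: T_f = (m₁c₁T₁ + m₂c₂T₂)/(m₁c₁ + m₂c₂) = 320.47 K.
ΔS₁ = m₁c₁ ln(T_f/T₁) = 126.024 × ln(320.47/507) = -57.81 J/K.
ΔS₂ = m₂c₂ ln(T_f/T₂) = 771.552 × ln(320.47/290) = 77.08 J/K.
ΔS_total = -57.81 + 77.08 = 19.3 J/K.

ΔS_total = 19.3 J/K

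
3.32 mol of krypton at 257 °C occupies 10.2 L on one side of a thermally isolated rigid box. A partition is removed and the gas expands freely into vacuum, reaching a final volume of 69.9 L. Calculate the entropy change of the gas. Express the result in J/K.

ΔS_gas = 53.1 J/K

For an ideal gas in free expansion Q = 0 and W = 0, so T is unchanged.
Entropy is a state function; using a reversible isothermal path, ΔS_gas = nR ln(V₂/V₁) = 3.32 × 8.314 × ln(69.9/10.2) = 53.1 J/K.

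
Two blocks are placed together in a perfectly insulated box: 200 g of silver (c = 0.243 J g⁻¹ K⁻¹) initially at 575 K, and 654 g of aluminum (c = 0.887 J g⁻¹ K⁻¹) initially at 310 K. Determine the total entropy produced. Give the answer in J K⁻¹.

Energy balance: T_f = (m₁c₁T₁ + m₂c₂T₂)/(m₁c₁ + m₂c₂) = 330.49 K.
ΔS₁ = m₁c₁ ln(T_f/T₁) = 48.6 × ln(330.49/575) = -26.92 J/K.
ΔS₂ = m₂c₂ ln(T_f/T₂) = 580.098 × ln(330.49/310) = 37.12 J/K.
ΔS_total = -26.92 + 37.12 = 10.2 J/K.

ΔS_total = 10.2 J/K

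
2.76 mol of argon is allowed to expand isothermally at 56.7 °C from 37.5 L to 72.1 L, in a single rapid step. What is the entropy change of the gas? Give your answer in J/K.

Entropy is a state function, so ΔS_gas depends only on the end states.
For an isothermal ideal gas ΔS_gas = nR ln(V₂/V₁) = 2.76 × 8.314 × ln(72.1/37.5) = 15 J/K.

ΔS_gas = 15 J/K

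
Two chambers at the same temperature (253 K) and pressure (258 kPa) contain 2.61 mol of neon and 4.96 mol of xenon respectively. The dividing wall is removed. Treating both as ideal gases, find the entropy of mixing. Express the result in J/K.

Mole fractions: x_A = 2.61/7.57 = 0.345, x_B = 0.655.
ΔS_mix = −R(n_A ln x_A + n_B ln x_B) = −8.314 × (2.61 ln 0.345 + 4.96 ln 0.655) = 40.5 J/K.

ΔS_mix = 40.5 J/K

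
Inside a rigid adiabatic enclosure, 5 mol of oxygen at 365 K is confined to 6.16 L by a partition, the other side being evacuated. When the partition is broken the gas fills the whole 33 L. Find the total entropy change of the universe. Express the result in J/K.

For an ideal gas in free expansion Q = 0 and W = 0, so T is unchanged.
Entropy is a state function; using a reversible isothermal path, ΔS_gas = nR ln(V₂/V₁) = 5 × 8.314 × ln(33/6.16) = 69.8 J/K.
The insulated surroundings exchange no heat, so ΔS_surr = 0 and ΔS_universe = ΔS_gas.

ΔS_universe = 69.8 J/K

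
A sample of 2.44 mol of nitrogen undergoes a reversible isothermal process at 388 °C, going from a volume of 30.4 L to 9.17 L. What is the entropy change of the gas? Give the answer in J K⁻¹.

For an isothermal ideal gas ΔS_gas = nR ln(V₂/V₁) = 2.44 × 8.314 × ln(9.17/30.4) = -24.3 J/K.

ΔS_gas = -24.3 J/K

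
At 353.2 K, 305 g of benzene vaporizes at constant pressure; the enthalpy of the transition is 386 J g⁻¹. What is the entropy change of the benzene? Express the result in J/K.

Heat absorbed by the substance: Q = mL = 305 × 386 = 117730 J.
At constant T, ΔS = Q_rev/T = 117730 / 353.2 = 333 J/K.

ΔS = 333 J/K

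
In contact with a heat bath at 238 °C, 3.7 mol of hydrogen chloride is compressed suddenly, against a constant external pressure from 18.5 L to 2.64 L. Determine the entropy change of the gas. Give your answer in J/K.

ΔS_gas = -59.9 J/K

Entropy is a state function, so ΔS_gas depends only on the end states.
For an isothermal ideal gas ΔS_gas = nR ln(V₂/V₁) = 3.7 × 8.314 × ln(2.64/18.5) = -59.9 J/K.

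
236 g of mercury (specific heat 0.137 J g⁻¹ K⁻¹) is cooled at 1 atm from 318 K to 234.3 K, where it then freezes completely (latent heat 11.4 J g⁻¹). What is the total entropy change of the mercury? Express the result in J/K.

Cooling step: ΔS₁ = m c ln(T_tr/T_i) = 236 × 0.137 × ln(234.3/318) = -9.876 J/K.
Phase change: ΔS₂ = −mL/T_tr = −236 × 11.4 / 234.3 = -11.48 J/K.
ΔS_total = (-9.876) + (-11.48) = -21.4 J/K.

ΔS = -21.4 J/K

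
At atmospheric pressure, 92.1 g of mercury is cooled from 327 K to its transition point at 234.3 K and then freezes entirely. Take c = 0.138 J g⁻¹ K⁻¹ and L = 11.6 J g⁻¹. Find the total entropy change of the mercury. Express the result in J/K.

Cooling step: ΔS₁ = m c ln(T_tr/T_i) = 92.1 × 0.138 × ln(234.3/327) = -4.237 J/K.
Phase change: ΔS₂ = −mL/T_tr = −92.1 × 11.6 / 234.3 = -4.56 J/K.
ΔS_total = (-4.237) + (-4.56) = -8.8 J/K.

ΔS = -8.8 J/K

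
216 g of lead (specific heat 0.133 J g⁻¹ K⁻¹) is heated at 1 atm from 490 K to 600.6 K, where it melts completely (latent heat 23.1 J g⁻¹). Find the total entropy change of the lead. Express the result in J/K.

Warming step: ΔS₁ = m c ln(T_tr/T_i) = 216 × 0.133 × ln(600.6/490) = 5.847 J/K.
Phase change: ΔS₂ = +mL/T_tr = 216 × 23.1 / 600.6 = 8.308 J/K.
ΔS_total = (5.847) + (8.308) = 14.2 J/K.

ΔS = 14.2 J/K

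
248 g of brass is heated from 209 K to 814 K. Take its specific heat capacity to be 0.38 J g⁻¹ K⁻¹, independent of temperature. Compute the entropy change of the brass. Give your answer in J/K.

ΔS = ∫dQ_rev/T = m c ln(T₂/T₁) = 248 × 0.38 × ln(814/209) = 128 J/K.

ΔS = 128 J/K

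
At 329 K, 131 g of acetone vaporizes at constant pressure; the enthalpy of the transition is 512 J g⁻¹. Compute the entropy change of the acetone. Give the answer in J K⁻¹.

ΔS = 204 J/K

Heat absorbed by the substance: Q = mL = 131 × 512 = 67072 J.
At constant T, ΔS = Q_rev/T = 67072 / 329 = 204 J/K.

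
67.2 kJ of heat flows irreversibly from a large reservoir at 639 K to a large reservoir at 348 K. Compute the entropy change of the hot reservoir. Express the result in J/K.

ΔS_hot = -105 J/K

The hot reservoir loses heat Q, so ΔS_hot = −Q/T_H = −67200/639 = -105 J/K.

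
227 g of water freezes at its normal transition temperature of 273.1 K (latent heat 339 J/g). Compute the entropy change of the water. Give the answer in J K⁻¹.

Heat released by the substance: Q = −mL = −227 × 339 = −76953 J.
At constant T, ΔS = Q_rev/T = −76953 / 273.1 = -282 J/K.

ΔS = -282 J/K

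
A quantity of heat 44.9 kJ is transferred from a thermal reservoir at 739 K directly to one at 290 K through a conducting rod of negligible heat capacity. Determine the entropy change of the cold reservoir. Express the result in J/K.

ΔS_cold = 155 J/K

The cold reservoir gains heat Q, so ΔS_cold = +Q/T_C = 44900/290 = 155 J/K.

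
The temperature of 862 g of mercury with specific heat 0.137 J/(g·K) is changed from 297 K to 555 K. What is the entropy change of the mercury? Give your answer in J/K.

ΔS = ∫dQ_rev/T = m c ln(T₂/T₁) = 862 × 0.137 × ln(555/297) = 73.8 J/K.

ΔS = 73.8 J/K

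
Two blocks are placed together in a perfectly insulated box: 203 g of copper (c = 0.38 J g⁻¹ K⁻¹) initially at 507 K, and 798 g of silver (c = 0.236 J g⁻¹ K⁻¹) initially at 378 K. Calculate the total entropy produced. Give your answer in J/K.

Energy balance: T_f = (m₁c₁T₁ + m₂c₂T₂)/(m₁c₁ + m₂c₂) = 415.48 K.
ΔS₁ = m₁c₁ ln(T_f/T₁) = 77.14 × ln(415.48/507) = -15.36 J/K.
ΔS₂ = m₂c₂ ln(T_f/T₂) = 188.328 × ln(415.48/378) = 17.81 J/K.
ΔS_total = -15.36 + 17.81 = 2.45 J/K.

ΔS_total = 2.45 J/K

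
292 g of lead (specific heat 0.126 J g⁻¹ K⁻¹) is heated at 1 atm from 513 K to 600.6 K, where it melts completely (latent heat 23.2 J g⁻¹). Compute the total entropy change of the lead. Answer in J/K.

ΔS = 17.1 J/K

Warming step: ΔS₁ = m c ln(T_tr/T_i) = 292 × 0.126 × ln(600.6/513) = 5.8 J/K.
Phase change: ΔS₂ = +mL/T_tr = 292 × 23.2 / 600.6 = 11.28 J/K.
ΔS_total = (5.8) + (11.28) = 17.1 J/K.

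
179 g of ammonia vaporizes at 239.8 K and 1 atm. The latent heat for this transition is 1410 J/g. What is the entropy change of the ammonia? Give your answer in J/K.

Heat absorbed by the substance: Q = mL = 179 × 1410 = 252390 J.
At constant T, ΔS = Q_rev/T = 252390 / 239.8 = 1050 J/K.

ΔS = 1050 J/K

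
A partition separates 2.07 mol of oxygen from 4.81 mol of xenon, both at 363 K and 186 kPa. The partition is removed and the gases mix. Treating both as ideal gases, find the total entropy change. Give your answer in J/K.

ΔS_mix = 35 J/K

Mole fractions: x_A = 2.07/6.88 = 0.301, x_B = 0.699.
ΔS_mix = −R(n_A ln x_A + n_B ln x_B) = −8.314 × (2.07 ln 0.301 + 4.81 ln 0.699) = 35 J/K.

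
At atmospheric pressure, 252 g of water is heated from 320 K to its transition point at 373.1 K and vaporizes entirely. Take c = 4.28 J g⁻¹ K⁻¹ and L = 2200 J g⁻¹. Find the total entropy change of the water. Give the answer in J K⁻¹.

Warming step: ΔS₁ = m c ln(T_tr/T_i) = 252 × 4.28 × ln(373.1/320) = 165.6 J/K.
Phase change: ΔS₂ = +mL/T_tr = 252 × 2200 / 373.1 = 1486 J/K.
ΔS_total = (165.6) + (1486) = 1650 J/K.

ΔS = 1650 J/K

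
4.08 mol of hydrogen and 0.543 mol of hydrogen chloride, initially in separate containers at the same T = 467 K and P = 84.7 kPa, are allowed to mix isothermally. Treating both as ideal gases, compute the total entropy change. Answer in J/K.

Mole fractions: x_A = 4.08/4.62 = 0.883, x_B = 0.117.
ΔS_mix = −R(n_A ln x_A + n_B ln x_B) = −8.314 × (4.08 ln 0.883 + 0.543 ln 0.117) = 13.9 J/K.

ΔS_mix = 13.9 J/K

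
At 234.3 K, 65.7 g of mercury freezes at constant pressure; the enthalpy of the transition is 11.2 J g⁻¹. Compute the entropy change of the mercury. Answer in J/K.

Heat released by the substance: Q = −mL = −65.7 × 11.2 = −735.84 J.
At constant T, ΔS = Q_rev/T = −735.84 / 234.3 = -3.14 J/K.

ΔS = -3.14 J/K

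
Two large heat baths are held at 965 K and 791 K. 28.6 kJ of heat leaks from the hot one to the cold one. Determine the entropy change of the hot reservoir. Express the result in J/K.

The hot reservoir loses heat Q, so ΔS_hot = −Q/T_H = −28600/965 = -29.6 J/K.

ΔS_hot = -29.6 J/K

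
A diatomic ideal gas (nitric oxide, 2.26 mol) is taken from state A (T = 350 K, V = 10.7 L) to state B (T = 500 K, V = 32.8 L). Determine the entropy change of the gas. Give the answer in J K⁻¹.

Entropy is a state function: ΔS = nC_V ln(T₂/T₁) + nR ln(V₂/V₁), with C_V = 5R/2 = 20.79 J mol⁻¹ K⁻¹ for a diatomic ideal gas.
ΔS = 2.26 × [20.79 × ln(500/350) + 8.314 × ln(32.8/10.7)] = 37.8 J/K.

ΔS = 37.8 J/K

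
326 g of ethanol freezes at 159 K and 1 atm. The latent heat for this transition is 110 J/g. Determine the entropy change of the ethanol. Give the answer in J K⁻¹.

Heat released by the substance: Q = −mL = −326 × 110 = −35860 J.
At constant T, ΔS = Q_rev/T = −35860 / 159 = -226 J/K.

ΔS = -226 J/K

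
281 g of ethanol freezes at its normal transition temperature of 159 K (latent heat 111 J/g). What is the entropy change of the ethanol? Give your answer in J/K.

Heat released by the substance: Q = −mL = −281 × 111 = −31191 J.
At constant T, ΔS = Q_rev/T = −31191 / 159 = -196 J/K.

ΔS = -196 J/K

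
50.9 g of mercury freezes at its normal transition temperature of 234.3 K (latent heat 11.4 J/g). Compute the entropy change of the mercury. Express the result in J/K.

Heat released by the substance: Q = −mL = −50.9 × 11.4 = −580.26 J.
At constant T, ΔS = Q_rev/T = −580.26 / 234.3 = -2.48 J/K.

ΔS = -2.48 J/K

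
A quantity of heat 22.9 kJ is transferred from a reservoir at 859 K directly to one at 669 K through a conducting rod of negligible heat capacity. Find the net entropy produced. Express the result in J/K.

ΔS_total = 7.57 J/K

ΔS_hot = −Q/T_H = −22900/859 = -26.66 J/K and ΔS_cold = +Q/T_C = 22900/669 = 34.23 J/K.
ΔS_total = -26.66 + 34.23 = 7.57 J/K, positive as the second law requires.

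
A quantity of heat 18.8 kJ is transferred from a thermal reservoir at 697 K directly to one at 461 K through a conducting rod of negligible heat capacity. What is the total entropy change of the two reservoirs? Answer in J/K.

ΔS_hot = −Q/T_H = −18800/697 = -26.97 J/K and ΔS_cold = +Q/T_C = 18800/461 = 40.78 J/K.
ΔS_total = -26.97 + 40.78 = 13.8 J/K, positive as the second law requires.

ΔS_total = 13.8 J/K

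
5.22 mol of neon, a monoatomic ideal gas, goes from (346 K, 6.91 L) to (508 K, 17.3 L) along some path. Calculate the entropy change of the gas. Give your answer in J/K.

ΔS = 64.8 J/K

Entropy is a state function: ΔS = nC_V ln(T₂/T₁) + nR ln(V₂/V₁), with C_V = 3R/2 = 12.47 J mol⁻¹ K⁻¹ for a monoatomic ideal gas.
ΔS = 5.22 × [12.47 × ln(508/346) + 8.314 × ln(17.3/6.91)] = 64.8 J/K.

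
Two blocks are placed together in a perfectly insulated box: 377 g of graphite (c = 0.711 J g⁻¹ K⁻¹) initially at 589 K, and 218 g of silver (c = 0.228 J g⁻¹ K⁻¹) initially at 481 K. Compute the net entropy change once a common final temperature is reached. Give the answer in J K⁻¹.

ΔS_total = 0.821 J/K

Energy balance: T_f = (m₁c₁T₁ + m₂c₂T₂)/(m₁c₁ + m₂c₂) = 572.11 K.
ΔS₁ = m₁c₁ ln(T_f/T₁) = 268.047 × ln(572.11/589) = -7.801 J/K.
ΔS₂ = m₂c₂ ln(T_f/T₂) = 49.704 × ln(572.11/481) = 8.622 J/K.
ΔS_total = -7.801 + 8.622 = 0.821 J/K.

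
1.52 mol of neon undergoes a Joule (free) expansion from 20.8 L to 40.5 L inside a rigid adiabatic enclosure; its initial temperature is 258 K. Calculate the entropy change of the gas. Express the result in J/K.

No heat is exchanged and no work is done, so the ideal-gas temperature stays constant.
Entropy is a state function; using a reversible isothermal path, ΔS_gas = nR ln(V₂/V₁) = 1.52 × 8.314 × ln(40.5/20.8) = 8.42 J/K.

ΔS_gas = 8.42 J/K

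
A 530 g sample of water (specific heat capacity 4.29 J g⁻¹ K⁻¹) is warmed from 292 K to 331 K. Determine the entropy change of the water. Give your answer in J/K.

ΔS = 285 J/K

ΔS = ∫dQ_rev/T = m c ln(T₂/T₁) = 530 × 4.29 × ln(331/292) = 285 J/K.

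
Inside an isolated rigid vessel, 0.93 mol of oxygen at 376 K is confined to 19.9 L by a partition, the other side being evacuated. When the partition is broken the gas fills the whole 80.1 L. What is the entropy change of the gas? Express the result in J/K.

ΔS_gas = 10.8 J/K

No heat is exchanged and no work is done, so the ideal-gas temperature stays constant.
Entropy is a state function; using a reversible isothermal path, ΔS_gas = nR ln(V₂/V₁) = 0.93 × 8.314 × ln(80.1/19.9) = 10.8 J/K.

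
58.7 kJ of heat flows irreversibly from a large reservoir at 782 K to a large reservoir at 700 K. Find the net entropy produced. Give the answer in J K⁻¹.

ΔS_hot = −Q/T_H = −58700/782 = -75.064 J/K and ΔS_cold = +Q/T_C = 58700/700 = 83.857 J/K.
ΔS_total = -75.064 + 83.857 = 8.79 J/K, positive as the second law requires.

ΔS_total = 8.79 J/K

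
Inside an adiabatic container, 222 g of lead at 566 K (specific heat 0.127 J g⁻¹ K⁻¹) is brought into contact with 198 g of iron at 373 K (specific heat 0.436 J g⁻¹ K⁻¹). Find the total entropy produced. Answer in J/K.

ΔS_total = 1.97 J/K

Energy balance: T_f = (m₁c₁T₁ + m₂c₂T₂)/(m₁c₁ + m₂c₂) = 420.51 K.
ΔS₁ = m₁c₁ ln(T_f/T₁) = 28.194 × ln(420.51/566) = -8.377 J/K.
ΔS₂ = m₂c₂ ln(T_f/T₂) = 86.328 × ln(420.51/373) = 10.35 J/K.
ΔS_total = -8.377 + 10.35 = 1.97 J/K.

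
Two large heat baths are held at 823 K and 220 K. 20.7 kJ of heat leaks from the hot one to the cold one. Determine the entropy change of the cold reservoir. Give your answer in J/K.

ΔS_cold = 94.1 J/K

The cold reservoir gains heat Q, so ΔS_cold = +Q/T_C = 20700/220 = 94.1 J/K.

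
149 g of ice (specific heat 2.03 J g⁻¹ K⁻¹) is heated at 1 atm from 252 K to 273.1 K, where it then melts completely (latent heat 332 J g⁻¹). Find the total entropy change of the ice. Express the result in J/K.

ΔS = 205 J/K

Warming step: ΔS₁ = m c ln(T_tr/T_i) = 149 × 2.03 × ln(273.1/252) = 24.32 J/K.
Phase change: ΔS₂ = +mL/T_tr = 149 × 332 / 273.1 = 181.1 J/K.
ΔS_total = (24.32) + (181.1) = 205 J/K.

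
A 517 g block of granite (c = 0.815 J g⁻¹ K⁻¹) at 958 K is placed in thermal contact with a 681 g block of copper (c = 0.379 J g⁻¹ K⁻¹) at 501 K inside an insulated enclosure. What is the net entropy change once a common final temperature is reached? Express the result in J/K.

Energy balance: T_f = (m₁c₁T₁ + m₂c₂T₂)/(m₁c₁ + m₂c₂) = 784.4 K.
ΔS₁ = m₁c₁ ln(T_f/T₁) = 421.355 × ln(784.4/958) = -84.24 J/K.
ΔS₂ = m₂c₂ ln(T_f/T₂) = 258.099 × ln(784.4/501) = 115.7 J/K.
ΔS_total = -84.24 + 115.7 = 31.5 J/K.

ΔS_total = 31.5 J/K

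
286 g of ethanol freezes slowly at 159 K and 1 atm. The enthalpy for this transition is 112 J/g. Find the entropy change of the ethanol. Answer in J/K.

ΔS = -201 J/K

Heat released by the substance: Q = −mL = −286 × 112 = −32032 J.
At constant T, ΔS = Q_rev/T = −32032 / 159 = -201 J/K.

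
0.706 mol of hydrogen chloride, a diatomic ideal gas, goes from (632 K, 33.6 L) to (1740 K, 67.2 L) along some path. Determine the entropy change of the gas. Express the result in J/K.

Entropy is a state function: ΔS = nC_V ln(T₂/T₁) + nR ln(V₂/V₁), with C_V = 5R/2 = 20.79 J mol⁻¹ K⁻¹ for a diatomic ideal gas.
ΔS = 0.706 × [20.79 × ln(1740/632) + 8.314 × ln(67.2/33.6)] = 18.9 J/K.

ΔS = 18.9 J/K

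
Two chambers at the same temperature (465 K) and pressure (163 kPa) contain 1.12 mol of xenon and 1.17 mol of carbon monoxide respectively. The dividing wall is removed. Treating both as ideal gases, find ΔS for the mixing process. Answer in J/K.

ΔS_mix = 13.2 J/K

Mole fractions: x_A = 1.12/2.29 = 0.489, x_B = 0.511.
ΔS_mix = −R(n_A ln x_A + n_B ln x_B) = −8.314 × (1.12 ln 0.489 + 1.17 ln 0.511) = 13.2 J/K.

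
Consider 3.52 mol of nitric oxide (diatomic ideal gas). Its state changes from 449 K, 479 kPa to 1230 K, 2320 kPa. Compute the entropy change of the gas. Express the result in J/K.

ΔS = 57.1 J/K

ΔS = nC_p ln(T₂/T₁) − nR ln(P₂/P₁), with C_p = 7R/2 = 29.1 J mol⁻¹ K⁻¹ for a diatomic ideal gas.
ΔS = 3.52 × [29.1 × ln(1230/449) − 8.314 × ln(2320/479)] = 57.1 J/K.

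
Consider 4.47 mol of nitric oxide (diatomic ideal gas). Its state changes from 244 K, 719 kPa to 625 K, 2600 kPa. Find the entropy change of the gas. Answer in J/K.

ΔS = nC_p ln(T₂/T₁) − nR ln(P₂/P₁), with C_p = 7R/2 = 29.1 J mol⁻¹ K⁻¹ for a diatomic ideal gas.
ΔS = 4.47 × [29.1 × ln(625/244) − 8.314 × ln(2600/719)] = 74.6 J/K.

ΔS = 74.6 J/K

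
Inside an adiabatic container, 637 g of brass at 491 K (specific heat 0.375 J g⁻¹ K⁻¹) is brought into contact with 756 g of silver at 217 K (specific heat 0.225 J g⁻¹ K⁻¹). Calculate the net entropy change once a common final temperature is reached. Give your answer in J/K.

ΔS_total = 30.9 J/K

Energy balance: T_f = (m₁c₁T₁ + m₂c₂T₂)/(m₁c₁ + m₂c₂) = 377.04 K.
ΔS₁ = m₁c₁ ln(T_f/T₁) = 238.875 × ln(377.04/491) = -63.09 J/K.
ΔS₂ = m₂c₂ ln(T_f/T₂) = 170.1 × ln(377.04/217) = 93.97 J/K.
ΔS_total = -63.09 + 93.97 = 30.9 J/K.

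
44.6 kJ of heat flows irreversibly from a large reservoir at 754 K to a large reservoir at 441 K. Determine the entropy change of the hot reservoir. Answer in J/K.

The hot reservoir loses heat Q, so ΔS_hot = −Q/T_H = −44600/754 = -59.2 J/K.

ΔS_hot = -59.2 J/K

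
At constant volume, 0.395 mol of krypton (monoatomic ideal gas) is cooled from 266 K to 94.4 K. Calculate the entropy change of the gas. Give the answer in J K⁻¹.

At constant volume, ΔS = nC_V ln(T₂/T₁) with C_V = 3R/2 = 12.47 J mol⁻¹ K⁻¹.
ΔS = 0.395 × 12.47 × ln(94.4/266) = -5.1 J/K.

ΔS = -5.1 J/K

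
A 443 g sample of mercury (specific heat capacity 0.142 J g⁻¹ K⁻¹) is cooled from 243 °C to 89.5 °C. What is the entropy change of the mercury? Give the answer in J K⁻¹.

ΔS = -22.2 J/K

In kelvin: T₁ = 516.15 K, T₂ = 362.65 K. ΔS = ∫dQ_rev/T = m c ln(T₂/T₁) = 443 × 0.142 × ln(362.65/516.15) = -22.2 J/K.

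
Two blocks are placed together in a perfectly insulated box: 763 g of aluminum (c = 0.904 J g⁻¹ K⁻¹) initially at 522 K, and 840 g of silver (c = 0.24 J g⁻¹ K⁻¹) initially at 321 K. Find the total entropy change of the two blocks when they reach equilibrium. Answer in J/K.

ΔS_total = 16.8 J/K

Energy balance: T_f = (m₁c₁T₁ + m₂c₂T₂)/(m₁c₁ + m₂c₂) = 476.54 K.
ΔS₁ = m₁c₁ ln(T_f/T₁) = 689.752 × ln(476.54/522) = -62.85 J/K.
ΔS₂ = m₂c₂ ln(T_f/T₂) = 201.6 × ln(476.54/321) = 79.65 J/K.
ΔS_total = -62.85 + 79.65 = 16.8 J/K.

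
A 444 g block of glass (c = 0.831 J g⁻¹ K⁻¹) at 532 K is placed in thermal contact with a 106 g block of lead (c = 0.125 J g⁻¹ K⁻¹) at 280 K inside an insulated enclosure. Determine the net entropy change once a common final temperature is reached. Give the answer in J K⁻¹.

ΔS_total = 2.18 J/K

Energy balance: T_f = (m₁c₁T₁ + m₂c₂T₂)/(m₁c₁ + m₂c₂) = 523.26 K.
ΔS₁ = m₁c₁ ln(T_f/T₁) = 368.964 × ln(523.26/532) = -6.109 J/K.
ΔS₂ = m₂c₂ ln(T_f/T₂) = 13.25 × ln(523.26/280) = 8.285 J/K.
ΔS_total = -6.109 + 8.285 = 2.18 J/K.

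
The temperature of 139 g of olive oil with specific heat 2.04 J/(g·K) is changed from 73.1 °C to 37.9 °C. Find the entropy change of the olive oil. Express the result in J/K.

ΔS = -30.4 J/K

In kelvin: T₁ = 346.25 K, T₂ = 311.05 K. ΔS = ∫dQ_rev/T = m c ln(T₂/T₁) = 139 × 2.04 × ln(311.05/346.25) = -30.4 J/K.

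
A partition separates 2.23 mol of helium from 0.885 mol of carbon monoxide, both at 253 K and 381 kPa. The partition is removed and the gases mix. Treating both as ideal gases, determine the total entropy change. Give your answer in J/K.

ΔS_mix = 15.5 J/K

Mole fractions: x_A = 2.23/3.12 = 0.716, x_B = 0.284.
ΔS_mix = −R(n_A ln x_A + n_B ln x_B) = −8.314 × (2.23 ln 0.716 + 0.885 ln 0.284) = 15.5 J/K.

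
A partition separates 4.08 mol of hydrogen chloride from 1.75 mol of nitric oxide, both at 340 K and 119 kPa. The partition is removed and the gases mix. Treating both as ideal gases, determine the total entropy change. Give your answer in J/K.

Mole fractions: x_A = 4.08/5.83 = 0.7, x_B = 0.3.
ΔS_mix = −R(n_A ln x_A + n_B ln x_B) = −8.314 × (4.08 ln 0.7 + 1.75 ln 0.3) = 29.6 J/K.

ΔS_mix = 29.6 J/K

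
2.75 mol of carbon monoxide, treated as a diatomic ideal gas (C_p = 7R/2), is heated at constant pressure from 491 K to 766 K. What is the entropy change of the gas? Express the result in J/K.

At constant pressure, ΔS = nC_p ln(T₂/T₁) with C_p = 7R/2 = 29.1 J mol⁻¹ K⁻¹.
ΔS = 2.75 × 29.1 × ln(766/491) = 35.6 J/K.

ΔS = 35.6 J/K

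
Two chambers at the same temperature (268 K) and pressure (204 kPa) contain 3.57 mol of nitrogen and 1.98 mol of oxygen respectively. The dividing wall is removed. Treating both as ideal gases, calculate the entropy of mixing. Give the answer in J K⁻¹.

Mole fractions: x_A = 3.57/5.55 = 0.643, x_B = 0.357.
ΔS_mix = −R(n_A ln x_A + n_B ln x_B) = −8.314 × (3.57 ln 0.643 + 1.98 ln 0.357) = 30.1 J/K.

ΔS_mix = 30.1 J/K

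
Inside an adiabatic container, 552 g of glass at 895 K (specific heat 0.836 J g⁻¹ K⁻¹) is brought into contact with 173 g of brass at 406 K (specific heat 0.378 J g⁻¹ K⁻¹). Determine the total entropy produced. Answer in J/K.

ΔS_total = 14.7 J/K

Energy balance: T_f = (m₁c₁T₁ + m₂c₂T₂)/(m₁c₁ + m₂c₂) = 834.31 K.
ΔS₁ = m₁c₁ ln(T_f/T₁) = 461.472 × ln(834.31/895) = -32.41 J/K.
ΔS₂ = m₂c₂ ln(T_f/T₂) = 65.394 × ln(834.31/406) = 47.1 J/K.
ΔS_total = -32.41 + 47.1 = 14.7 J/K.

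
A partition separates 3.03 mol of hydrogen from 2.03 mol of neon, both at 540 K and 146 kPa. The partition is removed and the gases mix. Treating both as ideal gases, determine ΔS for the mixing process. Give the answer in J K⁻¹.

ΔS_mix = 28.3 J/K

Mole fractions: x_A = 3.03/5.06 = 0.599, x_B = 0.401.
ΔS_mix = −R(n_A ln x_A + n_B ln x_B) = −8.314 × (3.03 ln 0.599 + 2.03 ln 0.401) = 28.3 J/K.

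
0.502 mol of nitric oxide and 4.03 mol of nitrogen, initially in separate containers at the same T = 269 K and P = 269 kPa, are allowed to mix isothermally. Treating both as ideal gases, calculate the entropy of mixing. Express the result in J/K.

Mole fractions: x_A = 0.502/4.53 = 0.111, x_B = 0.889.
ΔS_mix = −R(n_A ln x_A + n_B ln x_B) = −8.314 × (0.502 ln 0.111 + 4.03 ln 0.889) = 13.1 J/K.

ΔS_mix = 13.1 J/K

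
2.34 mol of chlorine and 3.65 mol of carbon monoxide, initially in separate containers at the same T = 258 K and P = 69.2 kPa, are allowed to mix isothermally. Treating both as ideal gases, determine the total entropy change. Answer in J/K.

ΔS_mix = 33.3 J/K

Mole fractions: x_A = 2.34/5.99 = 0.391, x_B = 0.609.
ΔS_mix = −R(n_A ln x_A + n_B ln x_B) = −8.314 × (2.34 ln 0.391 + 3.65 ln 0.609) = 33.3 J/K.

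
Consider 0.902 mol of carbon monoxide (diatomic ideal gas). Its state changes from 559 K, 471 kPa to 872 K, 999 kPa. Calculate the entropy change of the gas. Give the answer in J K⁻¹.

ΔS = 6.03 J/K

ΔS = nC_p ln(T₂/T₁) − nR ln(P₂/P₁), with C_p = 7R/2 = 29.1 J mol⁻¹ K⁻¹ for a diatomic ideal gas.
ΔS = 0.902 × [29.1 × ln(872/559) − 8.314 × ln(999/471)] = 6.03 J/K.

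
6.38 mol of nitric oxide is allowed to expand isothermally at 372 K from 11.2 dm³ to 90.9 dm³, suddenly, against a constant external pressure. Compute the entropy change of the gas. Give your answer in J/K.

ΔS_gas = 111 J/K

Entropy is a state function, so ΔS_gas depends only on the end states.
For an isothermal ideal gas ΔS_gas = nR ln(V₂/V₁) = 6.38 × 8.314 × ln(90.9/11.2) = 111 J/K.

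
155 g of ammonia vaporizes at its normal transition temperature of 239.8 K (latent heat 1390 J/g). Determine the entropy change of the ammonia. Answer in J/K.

Heat absorbed by the substance: Q = mL = 155 × 1390 = 215450 J.
At constant T, ΔS = Q_rev/T = 215450 / 239.8 = 898 J/K.

ΔS = 898 J/K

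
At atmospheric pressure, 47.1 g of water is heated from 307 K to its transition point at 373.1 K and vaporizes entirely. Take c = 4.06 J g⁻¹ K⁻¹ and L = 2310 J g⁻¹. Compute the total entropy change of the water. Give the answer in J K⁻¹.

ΔS = 329 J/K

Warming step: ΔS₁ = m c ln(T_tr/T_i) = 47.1 × 4.06 × ln(373.1/307) = 37.29 J/K.
Phase change: ΔS₂ = +mL/T_tr = 47.1 × 2310 / 373.1 = 291.6 J/K.
ΔS_total = (37.29) + (291.6) = 329 J/K.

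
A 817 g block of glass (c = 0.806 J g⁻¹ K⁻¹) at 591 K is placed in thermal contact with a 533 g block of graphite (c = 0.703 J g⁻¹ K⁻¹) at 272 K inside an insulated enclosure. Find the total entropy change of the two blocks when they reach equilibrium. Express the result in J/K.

ΔS_total = 65.7 J/K

Energy balance: T_f = (m₁c₁T₁ + m₂c₂T₂)/(m₁c₁ + m₂c₂) = 475.31 K.
ΔS₁ = m₁c₁ ln(T_f/T₁) = 658.502 × ln(475.31/591) = -143.45 J/K.
ΔS₂ = m₂c₂ ln(T_f/T₂) = 374.699 × ln(475.31/272) = 209.15 J/K.
ΔS_total = -143.45 + 209.15 = 65.7 J/K.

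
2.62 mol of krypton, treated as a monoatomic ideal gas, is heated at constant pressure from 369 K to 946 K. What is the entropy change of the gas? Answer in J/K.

ΔS = 51.3 J/K

At constant pressure, ΔS = nC_p ln(T₂/T₁) with C_p = 5R/2 = 20.79 J mol⁻¹ K⁻¹.
ΔS = 2.62 × 20.79 × ln(946/369) = 51.3 J/K.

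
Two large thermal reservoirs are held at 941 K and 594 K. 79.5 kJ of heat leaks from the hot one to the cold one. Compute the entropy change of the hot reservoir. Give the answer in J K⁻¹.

ΔS_hot = -84.5 J/K

The hot reservoir loses heat Q, so ΔS_hot = −Q/T_H = −79500/941 = -84.5 J/K.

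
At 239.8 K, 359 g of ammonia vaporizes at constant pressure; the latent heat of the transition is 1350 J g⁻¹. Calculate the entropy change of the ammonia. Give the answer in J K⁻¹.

ΔS = 2020 J/K

Heat absorbed by the substance: Q = mL = 359 × 1350 = 484650 J.
At constant T, ΔS = Q_rev/T = 484650 / 239.8 = 2020 J/K.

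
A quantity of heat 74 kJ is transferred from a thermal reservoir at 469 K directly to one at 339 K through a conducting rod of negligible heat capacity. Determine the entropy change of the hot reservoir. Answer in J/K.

The hot reservoir loses heat Q, so ΔS_hot = −Q/T_H = −74000/469 = -158 J/K.

ΔS_hot = -158 J/K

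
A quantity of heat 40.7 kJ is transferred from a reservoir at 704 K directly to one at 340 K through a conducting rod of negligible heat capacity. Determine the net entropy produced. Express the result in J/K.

ΔS_total = 61.9 J/K

ΔS_hot = −Q/T_H = −40700/704 = -57.81 J/K and ΔS_cold = +Q/T_C = 40700/340 = 119.7 J/K.
ΔS_total = -57.81 + 119.7 = 61.9 J/K, positive as the second law requires.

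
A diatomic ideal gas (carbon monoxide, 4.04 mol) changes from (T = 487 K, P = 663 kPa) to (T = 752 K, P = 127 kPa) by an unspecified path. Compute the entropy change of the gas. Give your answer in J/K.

ΔS = 107 J/K

ΔS = nC_p ln(T₂/T₁) − nR ln(P₂/P₁), with C_p = 7R/2 = 29.1 J mol⁻¹ K⁻¹ for a diatomic ideal gas.
ΔS = 4.04 × [29.1 × ln(752/487) − 8.314 × ln(127/663)] = 107 J/K.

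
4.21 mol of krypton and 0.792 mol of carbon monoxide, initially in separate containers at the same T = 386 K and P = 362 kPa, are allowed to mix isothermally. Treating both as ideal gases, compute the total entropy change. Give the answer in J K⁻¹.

Mole fractions: x_A = 4.21/5 = 0.842, x_B = 0.158.
ΔS_mix = −R(n_A ln x_A + n_B ln x_B) = −8.314 × (4.21 ln 0.842 + 0.792 ln 0.158) = 18.2 J/K.

ΔS_mix = 18.2 J/K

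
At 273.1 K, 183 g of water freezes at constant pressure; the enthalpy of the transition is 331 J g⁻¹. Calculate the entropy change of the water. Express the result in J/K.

Heat released by the substance: Q = −mL = −183 × 331 = −60573 J.
At constant T, ΔS = Q_rev/T = −60573 / 273.1 = -222 J/K.

ΔS = -222 J/K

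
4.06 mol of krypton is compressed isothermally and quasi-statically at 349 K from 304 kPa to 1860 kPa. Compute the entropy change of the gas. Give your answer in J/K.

For an isothermal ideal gas ΔS_gas = nR ln(P₁/P₂) = 4.06 × 8.314 × ln(304/1860) = -61.1 J/K.

ΔS_gas = -61.1 J/K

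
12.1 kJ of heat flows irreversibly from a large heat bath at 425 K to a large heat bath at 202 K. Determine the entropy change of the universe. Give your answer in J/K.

ΔS_total = 31.4 J/K

ΔS_hot = −Q/T_H = −12100/425 = -28.47 J/K and ΔS_cold = +Q/T_C = 12100/202 = 59.9 J/K.
ΔS_total = -28.47 + 59.9 = 31.4 J/K, positive as the second law requires.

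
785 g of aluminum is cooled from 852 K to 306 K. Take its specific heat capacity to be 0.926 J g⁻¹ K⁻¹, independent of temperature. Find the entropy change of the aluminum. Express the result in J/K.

ΔS = ∫dQ_rev/T = m c ln(T₂/T₁) = 785 × 0.926 × ln(306/852) = -744 J/K.

ΔS = -744 J/K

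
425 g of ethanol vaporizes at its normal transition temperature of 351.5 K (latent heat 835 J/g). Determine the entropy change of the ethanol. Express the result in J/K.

Heat absorbed by the substance: Q = mL = 425 × 835 = 354875 J.
At constant T, ΔS = Q_rev/T = 354875 / 351.5 = 1010 J/K.

ΔS = 1010 J/K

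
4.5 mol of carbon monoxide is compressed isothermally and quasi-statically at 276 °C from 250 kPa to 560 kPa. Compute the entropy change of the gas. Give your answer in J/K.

ΔS_gas = -30.2 J/K

For an isothermal ideal gas ΔS_gas = nR ln(P₁/P₂) = 4.5 × 8.314 × ln(250/560) = -30.2 J/K.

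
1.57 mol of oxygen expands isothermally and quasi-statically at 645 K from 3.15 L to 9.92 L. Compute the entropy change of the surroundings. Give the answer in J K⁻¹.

For an isothermal ideal gas ΔS_gas = nR ln(V₂/V₁) = 1.57 × 8.314 × ln(9.92/3.15) = 15 J/K.
The process is reversible, so ΔS_surr = −ΔS_gas = -15 J/K and ΔS_universe = 0.

ΔS_surr = -15 J/K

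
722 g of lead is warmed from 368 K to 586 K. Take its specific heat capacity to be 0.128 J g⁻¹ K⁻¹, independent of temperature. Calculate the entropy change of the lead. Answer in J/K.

ΔS = ∫dQ_rev/T = m c ln(T₂/T₁) = 722 × 0.128 × ln(586/368) = 43 J/K.

ΔS = 43 J/K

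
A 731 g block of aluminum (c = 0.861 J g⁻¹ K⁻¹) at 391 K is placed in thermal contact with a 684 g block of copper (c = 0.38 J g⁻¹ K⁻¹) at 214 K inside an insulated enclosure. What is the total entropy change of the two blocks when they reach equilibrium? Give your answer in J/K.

ΔS_total = 30.5 J/K

Energy balance: T_f = (m₁c₁T₁ + m₂c₂T₂)/(m₁c₁ + m₂c₂) = 339.27 K.
ΔS₁ = m₁c₁ ln(T_f/T₁) = 629.391 × ln(339.27/391) = -89.32 J/K.
ΔS₂ = m₂c₂ ln(T_f/T₂) = 259.92 × ln(339.27/214) = 119.8 J/K.
ΔS_total = -89.32 + 119.8 = 30.5 J/K.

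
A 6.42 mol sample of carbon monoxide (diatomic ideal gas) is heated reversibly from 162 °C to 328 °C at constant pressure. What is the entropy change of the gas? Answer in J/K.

In kelvin: T₁ = 435.15 K, T₂ = 601.15 K. At constant pressure, ΔS = nC_p ln(T₂/T₁) with C_p = 7R/2 = 29.1 J mol⁻¹ K⁻¹.
ΔS = 6.42 × 29.1 × ln(601.15/435.15) = 60.4 J/K.

ΔS = 60.4 J/K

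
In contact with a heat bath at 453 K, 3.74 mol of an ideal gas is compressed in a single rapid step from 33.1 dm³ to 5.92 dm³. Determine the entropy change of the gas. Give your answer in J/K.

ΔS_gas = -53.5 J/K

Entropy is a state function, so ΔS_gas depends only on the end states.
For an isothermal ideal gas ΔS_gas = nR ln(V₂/V₁) = 3.74 × 8.314 × ln(5.92/33.1) = -53.5 J/K.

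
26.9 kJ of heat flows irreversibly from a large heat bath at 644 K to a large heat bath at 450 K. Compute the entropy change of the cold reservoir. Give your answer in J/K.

ΔS_cold = 59.8 J/K

The cold reservoir gains heat Q, so ΔS_cold = +Q/T_C = 26900/450 = 59.8 J/K.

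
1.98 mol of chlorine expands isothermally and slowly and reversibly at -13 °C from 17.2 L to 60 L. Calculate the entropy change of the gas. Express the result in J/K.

ΔS_gas = 20.6 J/K

For an isothermal ideal gas ΔS_gas = nR ln(V₂/V₁) = 1.98 × 8.314 × ln(60/17.2) = 20.6 J/K.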